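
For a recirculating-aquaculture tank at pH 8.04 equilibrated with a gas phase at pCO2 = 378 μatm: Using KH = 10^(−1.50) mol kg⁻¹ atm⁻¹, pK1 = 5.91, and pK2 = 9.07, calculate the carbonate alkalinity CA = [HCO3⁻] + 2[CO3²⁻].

[CO2*] = KH · pCO2 = 10^(−1.50) × 378×10^-6 = 1.195×10^-5 mol/kg
α₀ = 1/(1 + K1/[H⁺] + K1K2/[H⁺]²) = 1/(1 + 10^+2.13 + 10^+1.10) = 0.006735
DIC = [CO2*]/α₀ = 1.195×10^-5 / 0.006735 = 1.775 mmol/kg
CA = (α₁ + 2α₂)·DIC = (0.9085 + 2×0.08478) × 1.775 = 1.91 mmol/kg

CA = 1.91 mmol/kg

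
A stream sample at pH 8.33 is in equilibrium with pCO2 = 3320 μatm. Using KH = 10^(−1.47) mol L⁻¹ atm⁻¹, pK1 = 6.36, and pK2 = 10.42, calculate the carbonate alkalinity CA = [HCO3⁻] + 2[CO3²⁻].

[CO2*] = KH · pCO2 = 10^(−1.47) × 3320×10^-6 = 1.125×10^-4 mol/L
α₀ = 1/(1 + K1/[H⁺] + K1K2/[H⁺]²) = 1/(1 + 10^+1.97 + 10^-0.12) = 0.01052
DIC = [CO2*]/α₀ = 1.125×10^-4 / 0.01052 = 10.70 mmol/L
CA = (α₁ + 2α₂)·DIC = (0.9815 + 2×0.007978) × 10.70 = 10.7 mmol/L

CA = 10.7 mmol/L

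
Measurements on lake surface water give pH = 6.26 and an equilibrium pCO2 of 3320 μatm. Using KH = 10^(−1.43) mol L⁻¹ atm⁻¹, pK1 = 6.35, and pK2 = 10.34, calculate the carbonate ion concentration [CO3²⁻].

[CO3²⁻] = 0.00834 μmol/L

[CO2*] = KH · pCO2 = 10^(−1.43) × 3320×10^-6 = 1.233×10^-4 mol/L
α₀ = 1/(1 + K1/[H⁺] + K1K2/[H⁺]²) = 1/(1 + 10^-0.09 + 10^-4.17) = 0.5516
DIC = [CO2*]/α₀ = 1.233×10^-4 / 0.5516 = 0.2236 mmol/L
[CO3²⁻] = α₂·DIC; α₂ = 3.729×10^-5, so [CO3²⁻] = 3.729×10^-5 × 0.2236 = 8.34×10^-6 mmol/L = 0.00834 μmol/L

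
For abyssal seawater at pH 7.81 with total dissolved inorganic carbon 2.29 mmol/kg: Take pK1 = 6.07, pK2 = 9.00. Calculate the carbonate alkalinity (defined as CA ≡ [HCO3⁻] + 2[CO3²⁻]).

CA = [HCO3⁻] + 2[CO3²⁻] = (α₁ + 2α₂)·DIC
At pH 7.81: [H⁺]/K1 = 10^-1.74 = 0.018197, K2/[H⁺] = 10^-1.19 = 0.064565
α₁ = 1/(1 + 0.018197 + 0.064565) = 1/1.0828 = 0.9236; α₂ = α₁·K2/[H⁺] = 0.05963
α₁ + 2α₂ = 1.0428
CA = 1.0428 × 2.29 = 2.39 mmol/kg

CA = 2.39 mmol/kg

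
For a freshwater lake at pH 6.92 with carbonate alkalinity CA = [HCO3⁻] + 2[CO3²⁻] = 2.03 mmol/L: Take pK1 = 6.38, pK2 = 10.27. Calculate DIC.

DIC = 2.61 mmol/L

CA = [HCO3⁻] + 2[CO3²⁻] = (α₁ + 2α₂)·DIC
At pH 6.92: [H⁺]/K1 = 10^-0.54 = 0.28840, K2/[H⁺] = 10^-3.35 = 0.00044668
α₁ = 1/(1 + 0.28840 + 0.00044668) = 1/1.2888 = 0.7759; α₂ = α₁·K2/[H⁺] = 0.0003466
α₁ + 2α₂ = 0.7766
DIC = CA / (α₁ + 2α₂) = 2.03 / 0.7766 = 2.61 mmol/L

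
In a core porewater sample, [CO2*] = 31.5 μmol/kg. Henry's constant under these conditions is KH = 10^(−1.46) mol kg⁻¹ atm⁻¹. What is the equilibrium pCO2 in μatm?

KH = 10^(−1.46) = 3.467×10^-2 mol kg⁻¹ atm⁻¹
pCO2 = [CO2*]/KH = 31.5×10^-6 / 3.467×10^-2 = 9.08×10^-4 atm = 908 μatm

pCO2 = 908 μatm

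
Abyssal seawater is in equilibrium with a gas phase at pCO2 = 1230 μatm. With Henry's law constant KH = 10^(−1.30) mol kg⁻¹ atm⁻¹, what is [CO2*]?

KH = 10^(−1.30) = 5.012×10^-2 mol kg⁻¹ atm⁻¹
[CO2*] = KH · pCO2 = 5.012×10^-2 × 1230×10^-6 atm = 6.16×10^-5 mol/kg

[CO2*] = 61.6 μmol/kg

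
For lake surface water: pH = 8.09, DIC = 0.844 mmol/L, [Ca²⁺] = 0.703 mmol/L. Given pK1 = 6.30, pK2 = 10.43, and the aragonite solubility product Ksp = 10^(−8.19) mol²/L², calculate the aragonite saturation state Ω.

Ω = 0.411

α₂ = 1 / (1 + [H⁺]/K2 + [H⁺]²/(K1K2)) = 1 / (1 + 10^+2.34 + 10^+0.55)
   = 1 / (1 + 218.78 + 3.5481) = 1/223.32 = 0.004478
[CO3²⁻] = α₂ × DIC = 0.004478 × 0.844 = 0.003779 mmol/L = 3.779 μmol/L
Ksp = 10^(−8.19) = 6.457×10^-9
Ω = [Ca²⁺][CO3²⁻]/Ksp = (0.703×10^-3)(3.779×10^-6) / 6.457×10^-9 = 0.411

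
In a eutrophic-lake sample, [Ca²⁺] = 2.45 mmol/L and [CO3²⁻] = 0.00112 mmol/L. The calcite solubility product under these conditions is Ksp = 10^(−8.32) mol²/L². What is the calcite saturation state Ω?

Ω = 0.573

Ksp = 10^(−8.32) = 4.786×10^-9
Ω = [Ca²⁺][CO3²⁻]/Ksp = (2.45×10^-3)(0.00112×10^-3) / 4.786×10^-9 = 0.573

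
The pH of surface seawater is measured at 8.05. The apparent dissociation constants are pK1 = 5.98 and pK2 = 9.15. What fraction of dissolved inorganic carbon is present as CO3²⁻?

α₂ = 1 / (1 + [H⁺]/K2 + [H⁺]²/(K1K2)) = 1 / (1 + 10^+1.10 + 10^-0.97)
   = 1 / (1 + 12.589 + 0.10715) = 1/13.696 = 0.07301

α₂ = 0.0730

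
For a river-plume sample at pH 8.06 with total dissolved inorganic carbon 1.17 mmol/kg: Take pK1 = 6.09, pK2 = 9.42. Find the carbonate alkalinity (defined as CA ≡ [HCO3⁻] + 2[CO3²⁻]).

CA = 1.21 mmol/kg

CA = [HCO3⁻] + 2[CO3²⁻] = (α₁ + 2α₂)·DIC
At pH 8.06: [H⁺]/K1 = 10^-1.97 = 0.010715, K2/[H⁺] = 10^-1.36 = 0.043652
α₁ = 1/(1 + 0.010715 + 0.043652) = 1/1.0544 = 0.9484; α₂ = α₁·K2/[H⁺] = 0.04140
α₁ + 2α₂ = 1.0312
CA = 1.0312 × 1.17 = 1.21 mmol/kg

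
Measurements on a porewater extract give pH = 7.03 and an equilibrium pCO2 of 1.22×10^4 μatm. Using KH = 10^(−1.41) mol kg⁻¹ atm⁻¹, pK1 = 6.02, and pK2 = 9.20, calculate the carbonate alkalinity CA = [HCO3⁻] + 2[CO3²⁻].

[CO2*] = KH · pCO2 = 10^(−1.41) × 1.22×10^4×10^-6 = 4.746×10^-4 mol/kg
α₀ = 1/(1 + K1/[H⁺] + K1K2/[H⁺]²) = 1/(1 + 10^+1.01 + 10^-1.16) = 0.08848
DIC = [CO2*]/α₀ = 4.746×10^-4 / 0.08848 = 5.364 mmol/kg
CA = (α₁ + 2α₂)·DIC = (0.9054 + 2×0.006121) × 5.364 = 4.92 mmol/kg

CA = 4.92 mmol/kg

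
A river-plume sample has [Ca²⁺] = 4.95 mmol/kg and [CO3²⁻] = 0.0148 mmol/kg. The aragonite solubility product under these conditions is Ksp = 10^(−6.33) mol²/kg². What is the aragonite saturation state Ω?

Ksp = 10^(−6.33) = 4.677×10^-7
Ω = [Ca²⁺][CO3²⁻]/Ksp = (4.95×10^-3)(0.0148×10^-3) / 4.677×10^-7 = 0.157

Ω = 0.157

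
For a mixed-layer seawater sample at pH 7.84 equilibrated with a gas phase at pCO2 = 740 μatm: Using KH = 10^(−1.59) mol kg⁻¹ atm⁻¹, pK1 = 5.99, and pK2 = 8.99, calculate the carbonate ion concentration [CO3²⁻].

[CO3²⁻] = 0.0953 mmol/kg

[CO2*] = KH · pCO2 = 10^(−1.59) × 740×10^-6 = 1.902×10^-5 mol/kg
α₀ = 1/(1 + K1/[H⁺] + K1K2/[H⁺]²) = 1/(1 + 10^+1.85 + 10^+0.70) = 0.01302
DIC = [CO2*]/α₀ = 1.902×10^-5 / 0.01302 = 1.461 mmol/kg
[CO3²⁻] = α₂·DIC; α₂ = 0.06525, so [CO3²⁻] = 0.06525 × 1.461 = 0.0953 mmol/kg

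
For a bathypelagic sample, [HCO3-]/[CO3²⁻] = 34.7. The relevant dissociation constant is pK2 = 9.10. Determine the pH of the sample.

From K2 = [H⁺][CO3²⁻]/[HCO3-]:  pH = pK2 − log₁₀([HCO3-]/[CO3²⁻])
log₁₀(34.7) = +1.540
pH = 9.10 − (+1.540) = 7.56

pH = 7.56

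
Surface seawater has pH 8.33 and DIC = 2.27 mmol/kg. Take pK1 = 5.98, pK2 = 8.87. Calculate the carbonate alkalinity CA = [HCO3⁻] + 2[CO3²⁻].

CA = 2.77 mmol/kg

CA = [HCO3⁻] + 2[CO3²⁻] = (α₁ + 2α₂)·DIC
At pH 8.33: [H⁺]/K1 = 10^-2.35 = 0.0044668, K2/[H⁺] = 10^-0.54 = 0.28840
α₁ = 1/(1 + 0.0044668 + 0.28840) = 1/1.2929 = 0.7735; α₂ = α₁·K2/[H⁺] = 0.2231
α₁ + 2α₂ = 1.2196
CA = 1.2196 × 2.27 = 2.77 mmol/kg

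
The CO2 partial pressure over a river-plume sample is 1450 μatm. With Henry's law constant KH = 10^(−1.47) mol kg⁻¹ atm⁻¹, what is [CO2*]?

KH = 10^(−1.47) = 3.388×10^-2 mol kg⁻¹ atm⁻¹
[CO2*] = KH · pCO2 = 3.388×10^-2 × 1450×10^-6 atm = 4.91×10^-5 mol/kg

[CO2*] = 49.1 μmol/kg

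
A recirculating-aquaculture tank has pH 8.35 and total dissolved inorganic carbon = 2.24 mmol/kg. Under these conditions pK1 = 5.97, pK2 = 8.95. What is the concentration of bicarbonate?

[HCO3⁻] = 1.78 mmol/kg

α₁ = 1 / (1 + [H⁺]/K1 + K2/[H⁺]) = 1 / (1 + 10^-2.38 + 10^-0.60)
   = 1 / (1 + 0.0041687 + 0.25119) = 1/1.2554 = 0.7966
[HCO3⁻] = α₁ × DIC = 0.7966 × 2.24 = 1.78 mmol/kg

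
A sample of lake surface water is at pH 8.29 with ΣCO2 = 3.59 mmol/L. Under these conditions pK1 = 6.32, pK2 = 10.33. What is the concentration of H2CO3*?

[CO2*] = 0.0377 mmol/L

α₀ = 1 / (1 + K1/[H⁺] + K1K2/[H⁺]²) = 1 / (1 + 10^+1.97 + 10^-0.07)
   = 1 / (1 + 93.325 + 0.85114) = 1/95.177 = 0.01051
[CO2*] = α₀ × DIC = 0.01051 × 3.59 = 0.0377 mmol/L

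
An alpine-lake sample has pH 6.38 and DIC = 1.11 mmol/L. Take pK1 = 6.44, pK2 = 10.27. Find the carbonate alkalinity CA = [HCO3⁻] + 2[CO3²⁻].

CA = [HCO3⁻] + 2[CO3²⁻] = (α₁ + 2α₂)·DIC
At pH 6.38: [H⁺]/K1 = 10^0.06 = 1.1482, K2/[H⁺] = 10^-3.89 = 0.00012882
α₁ = 1/(1 + 1.1482 + 0.00012882) = 1/2.1483 = 0.4655; α₂ = α₁·K2/[H⁺] = 5.997×10^-5
α₁ + 2α₂ = 0.4656
CA = 0.4656 × 1.11 = 0.517 mmol/L

CA = 0.517 mmol/L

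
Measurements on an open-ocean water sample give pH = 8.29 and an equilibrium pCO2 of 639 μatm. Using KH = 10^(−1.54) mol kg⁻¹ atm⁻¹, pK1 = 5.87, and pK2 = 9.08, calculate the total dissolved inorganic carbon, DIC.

DIC = 5.65 mmol/kg

[CO2*] = KH · pCO2 = 10^(−1.54) × 639×10^-6 = 1.843×10^-5 mol/kg
α₀ = 1/(1 + K1/[H⁺] + K1K2/[H⁺]²) = 1/(1 + 10^+2.42 + 10^+1.63) = 0.003261
DIC = [CO2*]/α₀ = 1.843×10^-5 / 0.003261 = 5.65 mmol/kg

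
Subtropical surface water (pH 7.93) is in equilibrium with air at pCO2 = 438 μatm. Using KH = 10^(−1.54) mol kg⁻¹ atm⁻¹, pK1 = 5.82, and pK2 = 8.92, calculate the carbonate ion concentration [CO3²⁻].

[CO2*] = KH · pCO2 = 10^(−1.54) × 438×10^-6 = 1.263×10^-5 mol/kg
α₀ = 1/(1 + K1/[H⁺] + K1K2/[H⁺]²) = 1/(1 + 10^+2.11 + 10^+1.12) = 0.006993
DIC = [CO2*]/α₀ = 1.263×10^-5 / 0.006993 = 1.806 mmol/kg
[CO3²⁻] = α₂·DIC; α₂ = 0.09218, so [CO3²⁻] = 0.09218 × 1.806 = 0.167 mmol/kg

[CO3²⁻] = 0.167 mmol/kg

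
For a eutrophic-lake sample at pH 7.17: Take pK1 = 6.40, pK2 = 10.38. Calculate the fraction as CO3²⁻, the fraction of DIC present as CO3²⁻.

α₂ = 0.000527

α₂ = 1 / (1 + [H⁺]/K2 + [H⁺]²/(K1K2)) = 1 / (1 + 10^+3.21 + 10^+2.44)
   = 1 / (1 + 1621.8 + 275.42) = 1/1898.2 = 0.0005268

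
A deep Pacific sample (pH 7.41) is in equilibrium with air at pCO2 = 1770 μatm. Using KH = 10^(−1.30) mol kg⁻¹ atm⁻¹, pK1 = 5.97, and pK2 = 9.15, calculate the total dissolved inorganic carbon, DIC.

DIC = 2.58 mmol/kg

[CO2*] = KH · pCO2 = 10^(−1.30) × 1770×10^-6 = 8.871×10^-5 mol/kg
α₀ = 1/(1 + K1/[H⁺] + K1K2/[H⁺]²) = 1/(1 + 10^+1.44 + 10^-0.30) = 0.03443
DIC = [CO2*]/α₀ = 8.871×10^-5 / 0.03443 = 2.58 mmol/kg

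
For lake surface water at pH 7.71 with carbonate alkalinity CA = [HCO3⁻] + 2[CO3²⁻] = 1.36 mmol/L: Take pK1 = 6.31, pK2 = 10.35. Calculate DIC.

DIC = 1.41 mmol/L

CA = [HCO3⁻] + 2[CO3²⁻] = (α₁ + 2α₂)·DIC
At pH 7.71: [H⁺]/K1 = 10^-1.40 = 0.039811, K2/[H⁺] = 10^-2.64 = 0.0022909
α₁ = 1/(1 + 0.039811 + 0.0022909) = 1/1.0421 = 0.9596; α₂ = α₁·K2/[H⁺] = 0.002198
α₁ + 2α₂ = 0.9640
DIC = CA / (α₁ + 2α₂) = 1.36 / 0.9640 = 1.41 mmol/L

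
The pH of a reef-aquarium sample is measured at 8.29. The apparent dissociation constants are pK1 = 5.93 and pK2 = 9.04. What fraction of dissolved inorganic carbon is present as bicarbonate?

α₁ = 1 / (1 + [H⁺]/K1 + K2/[H⁺]) = 1 / (1 + 10^-2.36 + 10^-0.75)
   = 1 / (1 + 0.0043652 + 0.17783) = 1/1.1822 = 0.8459

α₁ = 0.846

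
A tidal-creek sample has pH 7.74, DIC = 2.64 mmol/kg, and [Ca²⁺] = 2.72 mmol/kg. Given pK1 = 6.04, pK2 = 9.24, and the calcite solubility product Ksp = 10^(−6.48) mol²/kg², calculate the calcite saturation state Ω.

α₂ = 1 / (1 + [H⁺]/K2 + [H⁺]²/(K1K2)) = 1 / (1 + 10^+1.50 + 10^-0.20)
   = 1 / (1 + 31.623 + 0.63096) = 1/33.254 = 0.03007
[CO3²⁻] = α₂ × DIC = 0.03007 × 2.64 = 0.07939 mmol/kg
Ksp = 10^(−6.48) = 3.311×10^-7
Ω = [Ca²⁺][CO3²⁻]/Ksp = (2.72×10^-3)(7.939×10^-5) / 3.311×10^-7 = 0.652

Ω = 0.652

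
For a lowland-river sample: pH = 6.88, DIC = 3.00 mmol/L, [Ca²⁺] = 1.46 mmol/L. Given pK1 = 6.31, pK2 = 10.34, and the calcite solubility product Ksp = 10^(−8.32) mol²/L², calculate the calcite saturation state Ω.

Ω = 0.250

α₂ = 1 / (1 + [H⁺]/K2 + [H⁺]²/(K1K2)) = 1 / (1 + 10^+3.46 + 10^+2.89)
   = 1 / (1 + 2884.0 + 776.25) = 1/3661.3 = 0.0002731
[CO3²⁻] = α₂ × DIC = 0.0002731 × 3.00 = 0.0008194 mmol/L = 0.8194 μmol/L
Ksp = 10^(−8.32) = 4.786×10^-9
Ω = [Ca²⁺][CO3²⁻]/Ksp = (1.46×10^-3)(8.194×10^-7) / 4.786×10^-9 = 0.250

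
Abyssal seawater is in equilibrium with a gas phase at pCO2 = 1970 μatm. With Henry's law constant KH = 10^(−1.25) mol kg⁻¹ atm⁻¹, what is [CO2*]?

[CO2*] = 111 μmol/kg

KH = 10^(−1.25) = 5.623×10^-2 mol kg⁻¹ atm⁻¹
[CO2*] = KH · pCO2 = 5.623×10^-2 × 1970×10^-6 atm = 1.11×10^-4 mol/kg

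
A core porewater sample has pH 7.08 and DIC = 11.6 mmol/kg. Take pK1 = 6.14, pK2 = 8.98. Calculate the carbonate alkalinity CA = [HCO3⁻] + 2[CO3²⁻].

CA = 10.5 mmol/kg

CA = [HCO3⁻] + 2[CO3²⁻] = (α₁ + 2α₂)·DIC
At pH 7.08: [H⁺]/K1 = 10^-0.94 = 0.11482, K2/[H⁺] = 10^-1.90 = 0.012589
α₁ = 1/(1 + 0.11482 + 0.012589) = 1/1.1274 = 0.8870; α₂ = α₁·K2/[H⁺] = 0.01117
α₁ + 2α₂ = 0.9093
CA = 0.9093 × 11.6 = 10.5 mmol/kg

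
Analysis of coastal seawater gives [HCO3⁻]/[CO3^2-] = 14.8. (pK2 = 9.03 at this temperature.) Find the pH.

pH = 7.86

From K2 = [H⁺][CO3^2-]/[HCO3⁻]:  pH = pK2 − log₁₀([HCO3⁻]/[CO3^2-])
log₁₀(14.8) = +1.170
pH = 9.03 − (+1.170) = 7.86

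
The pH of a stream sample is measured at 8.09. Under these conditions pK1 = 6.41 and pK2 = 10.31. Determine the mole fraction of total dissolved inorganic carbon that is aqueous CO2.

α₀ = 0.0203

α₀ = 1 / (1 + K1/[H⁺] + K1K2/[H⁺]²) = 1 / (1 + 10^+1.68 + 10^-0.54)
   = 1 / (1 + 47.863 + 0.28840) = 1/49.151 = 0.02035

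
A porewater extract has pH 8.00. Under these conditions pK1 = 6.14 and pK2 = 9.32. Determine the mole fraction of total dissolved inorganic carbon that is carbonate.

α₂ = 1 / (1 + [H⁺]/K2 + [H⁺]²/(K1K2)) = 1 / (1 + 10^+1.32 + 10^-0.54)
   = 1 / (1 + 20.893 + 0.28840) = 1/22.181 = 0.04508

α₂ = 0.0451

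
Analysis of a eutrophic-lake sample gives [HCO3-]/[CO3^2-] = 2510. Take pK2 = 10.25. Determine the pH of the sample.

pH = 6.85

From K2 = [H⁺][CO3^2-]/[HCO3-]:  pH = pK2 − log₁₀([HCO3-]/[CO3^2-])
log₁₀(2510) = +3.400
pH = 10.25 − (+3.400) = 6.85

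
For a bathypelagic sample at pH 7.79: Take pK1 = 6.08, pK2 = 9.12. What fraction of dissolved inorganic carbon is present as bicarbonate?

α₁ = 1 / (1 + [H⁺]/K1 + K2/[H⁺]) = 1 / (1 + 10^-1.71 + 10^-1.33)
   = 1 / (1 + 0.019498 + 0.046774) = 1/1.0663 = 0.9378

α₁ = 0.938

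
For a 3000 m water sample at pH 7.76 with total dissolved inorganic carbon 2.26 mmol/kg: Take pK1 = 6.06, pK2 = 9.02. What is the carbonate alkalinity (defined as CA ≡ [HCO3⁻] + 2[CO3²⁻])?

CA = 2.33 mmol/kg

CA = [HCO3⁻] + 2[CO3²⁻] = (α₁ + 2α₂)·DIC
At pH 7.76: [H⁺]/K1 = 10^-1.70 = 0.019953, K2/[H⁺] = 10^-1.26 = 0.054954
α₁ = 1/(1 + 0.019953 + 0.054954) = 1/1.0749 = 0.9303; α₂ = α₁·K2/[H⁺] = 0.05112
α₁ + 2α₂ = 1.0326
CA = 1.0326 × 2.26 = 2.33 mmol/kg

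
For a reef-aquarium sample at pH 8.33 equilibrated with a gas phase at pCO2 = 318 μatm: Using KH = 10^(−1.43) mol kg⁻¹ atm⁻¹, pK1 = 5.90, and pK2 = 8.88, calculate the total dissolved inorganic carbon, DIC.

DIC = 4.09 mmol/kg

[CO2*] = KH · pCO2 = 10^(−1.43) × 318×10^-6 = 1.181×10^-5 mol/kg
α₀ = 1/(1 + K1/[H⁺] + K1K2/[H⁺]²) = 1/(1 + 10^+2.43 + 10^+1.88) = 0.002890
DIC = [CO2*]/α₀ = 1.181×10^-5 / 0.002890 = 4.09 mmol/kg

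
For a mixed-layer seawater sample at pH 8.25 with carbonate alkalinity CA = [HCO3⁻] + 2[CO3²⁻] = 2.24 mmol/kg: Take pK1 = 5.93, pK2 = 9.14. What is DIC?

CA = [HCO3⁻] + 2[CO3²⁻] = (α₁ + 2α₂)·DIC
At pH 8.25: [H⁺]/K1 = 10^-2.32 = 0.0047863, K2/[H⁺] = 10^-0.89 = 0.12882
α₁ = 1/(1 + 0.0047863 + 0.12882) = 1/1.1336 = 0.8821; α₂ = α₁·K2/[H⁺] = 0.1136
α₁ + 2α₂ = 1.1094
DIC = CA / (α₁ + 2α₂) = 2.24 / 1.1094 = 2.02 mmol/kg

DIC = 2.02 mmol/kg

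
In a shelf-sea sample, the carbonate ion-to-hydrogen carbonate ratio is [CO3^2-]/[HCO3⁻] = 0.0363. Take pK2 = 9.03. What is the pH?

From K2 = [H⁺][CO3^2-]/[HCO3⁻]:  pH = pK2 + log₁₀([CO3^2-]/[HCO3⁻])
log₁₀(0.0363) = -1.440
pH = 9.03 + (-1.440) = 7.59

pH = 7.59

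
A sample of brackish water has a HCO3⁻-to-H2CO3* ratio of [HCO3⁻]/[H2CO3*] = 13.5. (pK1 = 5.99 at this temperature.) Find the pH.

pH = 7.12

From K1 = [H⁺][HCO3⁻]/[H2CO3*]:  pH = pK1 + log₁₀([HCO3⁻]/[H2CO3*])
log₁₀(13.5) = +1.130
pH = 5.99 + (+1.130) = 7.12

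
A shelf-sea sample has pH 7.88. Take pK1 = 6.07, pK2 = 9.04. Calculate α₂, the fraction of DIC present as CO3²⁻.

α₂ = 0.0638

α₂ = 1 / (1 + [H⁺]/K2 + [H⁺]²/(K1K2)) = 1 / (1 + 10^+1.16 + 10^-0.65)
   = 1 / (1 + 14.454 + 0.22387) = 1/15.678 = 0.06378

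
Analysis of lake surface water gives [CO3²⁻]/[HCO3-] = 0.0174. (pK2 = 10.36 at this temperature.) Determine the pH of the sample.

pH = 8.60

From K2 = [H⁺][CO3²⁻]/[HCO3-]:  pH = pK2 + log₁₀([CO3²⁻]/[HCO3-])
log₁₀(0.0174) = -1.759
pH = 10.36 + (-1.759) = 8.60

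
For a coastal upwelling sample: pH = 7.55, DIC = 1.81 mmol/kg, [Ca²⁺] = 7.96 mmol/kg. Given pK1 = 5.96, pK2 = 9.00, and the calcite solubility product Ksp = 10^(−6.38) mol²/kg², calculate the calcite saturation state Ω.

Ω = 1.16

α₂ = 1 / (1 + [H⁺]/K2 + [H⁺]²/(K1K2)) = 1 / (1 + 10^+1.45 + 10^-0.14)
   = 1 / (1 + 28.184 + 0.72444) = 1/29.908 = 0.03344
[CO3²⁻] = α₂ × DIC = 0.03344 × 1.81 = 0.06052 mmol/kg
Ksp = 10^(−6.38) = 4.169×10^-7
Ω = [Ca²⁺][CO3²⁻]/Ksp = (7.96×10^-3)(6.052×10^-5) / 4.169×10^-7 = 1.16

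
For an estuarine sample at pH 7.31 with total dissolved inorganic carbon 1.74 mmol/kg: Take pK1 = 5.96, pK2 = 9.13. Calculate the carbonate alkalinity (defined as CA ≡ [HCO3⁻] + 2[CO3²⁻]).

CA = 1.69 mmol/kg

CA = [HCO3⁻] + 2[CO3²⁻] = (α₁ + 2α₂)·DIC
At pH 7.31: [H⁺]/K1 = 10^-1.35 = 0.044668, K2/[H⁺] = 10^-1.82 = 0.015136
α₁ = 1/(1 + 0.044668 + 0.015136) = 1/1.0598 = 0.9436; α₂ = α₁·K2/[H⁺] = 0.01428
α₁ + 2α₂ = 0.9721
CA = 0.9721 × 1.74 = 1.69 mmol/kg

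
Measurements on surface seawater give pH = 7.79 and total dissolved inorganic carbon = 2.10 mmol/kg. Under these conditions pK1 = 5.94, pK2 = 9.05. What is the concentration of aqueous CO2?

[CO2*] = 0.0277 mmol/kg

α₀ = 1 / (1 + K1/[H⁺] + K1K2/[H⁺]²) = 1 / (1 + 10^+1.85 + 10^+0.59)
   = 1 / (1 + 70.795 + 3.8905) = 1/75.685 = 0.01321
[CO2*] = α₀ × DIC = 0.01321 × 2.10 = 0.0277 mmol/kg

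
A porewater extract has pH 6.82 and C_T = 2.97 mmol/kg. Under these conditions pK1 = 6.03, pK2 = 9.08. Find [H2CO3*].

α₀ = 1 / (1 + K1/[H⁺] + K1K2/[H⁺]²) = 1 / (1 + 10^+0.79 + 10^-1.47)
   = 1 / (1 + 6.1660 + 0.033884) = 1/7.1998 = 0.1389
[CO2*] = α₀ × DIC = 0.1389 × 2.97 = 0.413 mmol/kg

[CO2*] = 0.413 mmol/kg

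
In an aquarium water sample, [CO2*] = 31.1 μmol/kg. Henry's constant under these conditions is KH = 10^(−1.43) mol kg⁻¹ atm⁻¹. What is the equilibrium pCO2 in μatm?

pCO2 = 837 μatm

KH = 10^(−1.43) = 3.715×10^-2 mol kg⁻¹ atm⁻¹
pCO2 = [CO2*]/KH = 31.1×10^-6 / 3.715×10^-2 = 8.37×10^-4 atm = 837 μatm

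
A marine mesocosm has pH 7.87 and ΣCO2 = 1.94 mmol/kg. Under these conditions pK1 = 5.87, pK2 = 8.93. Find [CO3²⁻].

[CO3²⁻] = 0.154 mmol/kg

α₂ = 1 / (1 + [H⁺]/K2 + [H⁺]²/(K1K2)) = 1 / (1 + 10^+1.06 + 10^-0.94)
   = 1 / (1 + 11.482 + 0.11482) = 1/12.596 = 0.07939
[CO3²⁻] = α₂ × DIC = 0.07939 × 1.94 = 0.154 mmol/kg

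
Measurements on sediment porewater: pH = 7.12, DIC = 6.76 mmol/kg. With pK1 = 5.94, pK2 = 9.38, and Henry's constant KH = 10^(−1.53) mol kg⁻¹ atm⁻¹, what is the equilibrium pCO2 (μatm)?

α₀ = 1 / (1 + K1/[H⁺] + K1K2/[H⁺]²) = 1 / (1 + 10^+1.18 + 10^-1.08)
   = 1 / (1 + 15.136 + 0.083176) = 1/16.219 = 0.06166
[CO2*] = α₀ × DIC = 0.06166 × 6.76 = 0.4168 mmol/kg
pCO2 = [CO2*]/KH = 4.168×10^-4 / 2.951×10^-2 = 1.41×10^4 μatm

pCO2 = 1.41×10^4 μatm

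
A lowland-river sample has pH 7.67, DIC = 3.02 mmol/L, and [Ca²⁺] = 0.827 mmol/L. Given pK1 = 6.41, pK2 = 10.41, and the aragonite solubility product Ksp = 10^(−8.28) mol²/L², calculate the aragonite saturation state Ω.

α₂ = 1 / (1 + [H⁺]/K2 + [H⁺]²/(K1K2)) = 1 / (1 + 10^+2.74 + 10^+1.48)
   = 1 / (1 + 549.54 + 30.200) = 1/580.74 = 0.001722
[CO3²⁻] = α₂ × DIC = 0.001722 × 3.02 = 0.005200 mmol/L = 5.200 μmol/L
Ksp = 10^(−8.28) = 5.248×10^-9
Ω = [Ca²⁺][CO3²⁻]/Ksp = (0.827×10^-3)(5.200×10^-6) / 5.248×10^-9 = 0.819

Ω = 0.819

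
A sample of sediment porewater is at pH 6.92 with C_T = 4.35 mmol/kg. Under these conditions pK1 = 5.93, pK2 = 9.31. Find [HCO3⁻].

[HCO3⁻] = 3.93 mmol/kg

α₁ = 1 / (1 + [H⁺]/K1 + K2/[H⁺]) = 1 / (1 + 10^-0.99 + 10^-2.39)
   = 1 / (1 + 0.10233 + 0.0040738) = 1/1.1064 = 0.9038
[HCO3⁻] = α₁ × DIC = 0.9038 × 4.35 = 3.93 mmol/kg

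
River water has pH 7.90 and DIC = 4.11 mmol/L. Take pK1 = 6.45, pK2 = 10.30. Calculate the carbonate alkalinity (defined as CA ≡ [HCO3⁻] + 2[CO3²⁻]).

CA = 3.99 mmol/L

CA = [HCO3⁻] + 2[CO3²⁻] = (α₁ + 2α₂)·DIC
At pH 7.90: [H⁺]/K1 = 10^-1.45 = 0.035481, K2/[H⁺] = 10^-2.40 = 0.0039811
α₁ = 1/(1 + 0.035481 + 0.0039811) = 1/1.0395 = 0.9620; α₂ = α₁·K2/[H⁺] = 0.003830
α₁ + 2α₂ = 0.9697
CA = 0.9697 × 4.11 = 3.99 mmol/L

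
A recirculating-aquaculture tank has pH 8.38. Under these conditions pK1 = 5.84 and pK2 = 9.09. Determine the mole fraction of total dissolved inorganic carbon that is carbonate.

α₂ = 0.163

α₂ = 1 / (1 + [H⁺]/K2 + [H⁺]²/(K1K2)) = 1 / (1 + 10^+0.71 + 10^-1.83)
   = 1 / (1 + 5.1286 + 0.014791) = 1/6.1434 = 0.1628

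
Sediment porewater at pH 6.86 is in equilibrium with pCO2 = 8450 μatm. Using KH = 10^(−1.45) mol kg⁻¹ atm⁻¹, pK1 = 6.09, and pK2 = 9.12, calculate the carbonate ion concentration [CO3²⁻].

[CO2*] = KH · pCO2 = 10^(−1.45) × 8450×10^-6 = 2.998×10^-4 mol/kg
α₀ = 1/(1 + K1/[H⁺] + K1K2/[H⁺]²) = 1/(1 + 10^+0.77 + 10^-1.49) = 0.1445
DIC = [CO2*]/α₀ = 2.998×10^-4 / 0.1445 = 2.075 mmol/kg
[CO3²⁻] = α₂·DIC; α₂ = 0.004676, so [CO3²⁻] = 0.004676 × 2.075 = 0.00970 mmol/kg = 9.70 μmol/kg

[CO3²⁻] = 9.70 μmol/kg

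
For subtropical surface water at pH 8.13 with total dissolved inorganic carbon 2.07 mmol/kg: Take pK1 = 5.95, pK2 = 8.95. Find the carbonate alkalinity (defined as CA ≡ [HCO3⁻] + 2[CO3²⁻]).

CA = 2.33 mmol/kg

CA = [HCO3⁻] + 2[CO3²⁻] = (α₁ + 2α₂)·DIC
At pH 8.13: [H⁺]/K1 = 10^-2.18 = 0.0066069, K2/[H⁺] = 10^-0.82 = 0.15136
α₁ = 1/(1 + 0.0066069 + 0.15136) = 1/1.1580 = 0.8636; α₂ = α₁·K2/[H⁺] = 0.1307
α₁ + 2α₂ = 1.1250
CA = 1.1250 × 2.07 = 2.33 mmol/kg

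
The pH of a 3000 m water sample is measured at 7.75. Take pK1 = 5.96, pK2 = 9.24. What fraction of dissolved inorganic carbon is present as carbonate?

α₂ = 1 / (1 + [H⁺]/K2 + [H⁺]²/(K1K2)) = 1 / (1 + 10^+1.49 + 10^-0.30)
   = 1 / (1 + 30.903 + 0.50119) = 1/32.404 = 0.03086

α₂ = 0.0309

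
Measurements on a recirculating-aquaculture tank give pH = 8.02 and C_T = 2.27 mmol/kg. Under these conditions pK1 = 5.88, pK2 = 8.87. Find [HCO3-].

[HCO3⁻] = 1.98 mmol/kg

α₁ = 1 / (1 + [H⁺]/K1 + K2/[H⁺]) = 1 / (1 + 10^-2.14 + 10^-0.85)
   = 1 / (1 + 0.0072444 + 0.14125) = 1/1.1485 = 0.8707
[HCO3⁻] = α₁ × DIC = 0.8707 × 2.27 = 1.98 mmol/kg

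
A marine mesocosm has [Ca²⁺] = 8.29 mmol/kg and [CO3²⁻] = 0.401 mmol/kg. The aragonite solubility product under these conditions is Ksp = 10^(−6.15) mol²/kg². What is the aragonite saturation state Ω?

Ω = 4.70

Ksp = 10^(−6.15) = 7.079×10^-7
Ω = [Ca²⁺][CO3²⁻]/Ksp = (8.29×10^-3)(0.401×10^-3) / 7.079×10^-7 = 4.70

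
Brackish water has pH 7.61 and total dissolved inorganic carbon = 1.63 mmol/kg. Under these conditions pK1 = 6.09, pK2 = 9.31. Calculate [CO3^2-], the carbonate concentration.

[CO3²⁻] = 0.0310 mmol/kg

α₂ = 1 / (1 + [H⁺]/K2 + [H⁺]²/(K1K2)) = 1 / (1 + 10^+1.70 + 10^+0.18)
   = 1 / (1 + 50.119 + 1.5136) = 1/52.632 = 0.01900
[CO3²⁻] = α₂ × DIC = 0.01900 × 1.63 = 0.0310 mmol/kg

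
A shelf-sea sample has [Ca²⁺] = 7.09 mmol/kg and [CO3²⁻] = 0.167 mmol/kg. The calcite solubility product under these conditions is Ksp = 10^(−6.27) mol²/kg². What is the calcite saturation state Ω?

Ksp = 10^(−6.27) = 5.370×10^-7
Ω = [Ca²⁺][CO3²⁻]/Ksp = (7.09×10^-3)(0.167×10^-3) / 5.370×10^-7 = 2.20

Ω = 2.20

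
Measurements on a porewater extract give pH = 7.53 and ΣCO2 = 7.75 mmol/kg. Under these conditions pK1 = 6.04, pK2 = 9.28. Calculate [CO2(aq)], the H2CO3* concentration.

[CO2*] = 0.239 mmol/kg

α₀ = 1 / (1 + K1/[H⁺] + K1K2/[H⁺]²) = 1 / (1 + 10^+1.49 + 10^-0.26)
   = 1 / (1 + 30.903 + 0.54954) = 1/32.452 = 0.03081
[CO2*] = α₀ × DIC = 0.03081 × 7.75 = 0.239 mmol/kg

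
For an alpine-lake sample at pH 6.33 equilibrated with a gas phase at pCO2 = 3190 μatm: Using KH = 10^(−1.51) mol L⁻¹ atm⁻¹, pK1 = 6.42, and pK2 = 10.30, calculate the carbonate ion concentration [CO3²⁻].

[CO3²⁻] = 0.00859 μmol/L

[CO2*] = KH · pCO2 = 10^(−1.51) × 3190×10^-6 = 9.858×10^-5 mol/L
α₀ = 1/(1 + K1/[H⁺] + K1K2/[H⁺]²) = 1/(1 + 10^-0.09 + 10^-4.06) = 0.5516
DIC = [CO2*]/α₀ = 9.858×10^-5 / 0.5516 = 0.1787 mmol/L
[CO3²⁻] = α₂·DIC; α₂ = 4.804×10^-5, so [CO3²⁻] = 4.804×10^-5 × 0.1787 = 8.59×10^-6 mmol/L = 0.00859 μmol/L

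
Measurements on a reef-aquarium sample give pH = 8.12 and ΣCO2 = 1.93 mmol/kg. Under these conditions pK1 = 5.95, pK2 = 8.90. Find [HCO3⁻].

α₁ = 1 / (1 + [H⁺]/K1 + K2/[H⁺]) = 1 / (1 + 10^-2.17 + 10^-0.78)
   = 1 / (1 + 0.0067608 + 0.16596) = 1/1.1727 = 0.8527
[HCO3⁻] = α₁ × DIC = 0.8527 × 1.93 = 1.65 mmol/kg

[HCO3⁻] = 1.65 mmol/kg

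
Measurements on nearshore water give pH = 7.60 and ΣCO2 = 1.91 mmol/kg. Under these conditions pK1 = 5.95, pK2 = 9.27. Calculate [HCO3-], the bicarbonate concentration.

[HCO3⁻] = 1.83 mmol/kg

α₁ = 1 / (1 + [H⁺]/K1 + K2/[H⁺]) = 1 / (1 + 10^-1.65 + 10^-1.67)
   = 1 / (1 + 0.022387 + 0.021380) = 1/1.0438 = 0.9581
[HCO3⁻] = α₁ × DIC = 0.9581 × 1.91 = 1.83 mmol/kg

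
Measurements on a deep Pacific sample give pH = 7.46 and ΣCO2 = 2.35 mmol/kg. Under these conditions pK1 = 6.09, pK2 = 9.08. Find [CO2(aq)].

[CO2*] = 0.0940 mmol/kg

α₀ = 1 / (1 + K1/[H⁺] + K1K2/[H⁺]²) = 1 / (1 + 10^+1.37 + 10^-0.25)
   = 1 / (1 + 23.442 + 0.56234) = 1/25.005 = 0.03999
[CO2*] = α₀ × DIC = 0.03999 × 2.35 = 0.0940 mmol/kg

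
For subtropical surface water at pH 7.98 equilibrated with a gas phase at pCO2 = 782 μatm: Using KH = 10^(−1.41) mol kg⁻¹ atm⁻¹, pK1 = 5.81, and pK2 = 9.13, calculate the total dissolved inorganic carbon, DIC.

[CO2*] = KH · pCO2 = 10^(−1.41) × 782×10^-6 = 3.042×10^-5 mol/kg
α₀ = 1/(1 + K1/[H⁺] + K1K2/[H⁺]²) = 1/(1 + 10^+2.17 + 10^+1.02) = 0.006274
DIC = [CO2*]/α₀ = 3.042×10^-5 / 0.006274 = 4.85 mmol/kg

DIC = 4.85 mmol/kg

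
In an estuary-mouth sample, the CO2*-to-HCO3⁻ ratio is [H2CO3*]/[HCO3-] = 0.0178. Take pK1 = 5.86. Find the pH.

From K1 = [H⁺][HCO3-]/[H2CO3*]:  pH = pK1 − log₁₀([H2CO3*]/[HCO3-])
log₁₀(0.0178) = -1.750
pH = 5.86 − (-1.750) = 7.61

pH = 7.61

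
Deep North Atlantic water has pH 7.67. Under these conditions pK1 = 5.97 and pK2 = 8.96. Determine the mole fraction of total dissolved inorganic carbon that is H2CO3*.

α₀ = 0.0186

α₀ = 1 / (1 + K1/[H⁺] + K1K2/[H⁺]²) = 1 / (1 + 10^+1.70 + 10^+0.41)
   = 1 / (1 + 50.119 + 2.5704) = 1/53.689 = 0.01863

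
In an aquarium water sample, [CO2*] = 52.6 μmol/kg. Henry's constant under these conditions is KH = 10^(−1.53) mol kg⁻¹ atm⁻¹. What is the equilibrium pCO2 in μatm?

pCO2 = 1780 μatm

KH = 10^(−1.53) = 2.951×10^-2 mol kg⁻¹ atm⁻¹
pCO2 = [CO2*]/KH = 52.6×10^-6 / 2.951×10^-2 = 1.78×10^-3 atm = 1780 μatm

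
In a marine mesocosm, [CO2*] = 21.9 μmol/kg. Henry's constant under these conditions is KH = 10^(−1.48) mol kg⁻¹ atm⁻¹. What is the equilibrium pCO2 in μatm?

pCO2 = 661 μatm

KH = 10^(−1.48) = 3.311×10^-2 mol kg⁻¹ atm⁻¹
pCO2 = [CO2*]/KH = 21.9×10^-6 / 3.311×10^-2 = 6.61×10^-4 atm = 661 μatm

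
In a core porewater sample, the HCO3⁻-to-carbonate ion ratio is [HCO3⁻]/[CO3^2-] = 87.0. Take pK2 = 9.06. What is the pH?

pH = 7.12

From K2 = [H⁺][CO3^2-]/[HCO3⁻]:  pH = pK2 − log₁₀([HCO3⁻]/[CO3^2-])
log₁₀(87.0) = +1.940
pH = 9.06 − (+1.940) = 7.12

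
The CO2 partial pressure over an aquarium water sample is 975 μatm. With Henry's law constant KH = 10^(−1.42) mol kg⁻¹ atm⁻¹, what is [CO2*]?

[CO2*] = 37.1 μmol/kg

KH = 10^(−1.42) = 3.802×10^-2 mol kg⁻¹ atm⁻¹
[CO2*] = KH · pCO2 = 3.802×10^-2 × 975×10^-6 atm = 3.71×10^-5 mol/kg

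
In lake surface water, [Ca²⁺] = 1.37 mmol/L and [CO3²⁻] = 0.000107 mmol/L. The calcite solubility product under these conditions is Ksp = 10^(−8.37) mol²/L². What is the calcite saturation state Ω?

Ω = 0.0344

Ksp = 10^(−8.37) = 4.266×10^-9
Ω = [Ca²⁺][CO3²⁻]/Ksp = (1.37×10^-3)(0.000107×10^-3) / 4.266×10^-9 = 0.0344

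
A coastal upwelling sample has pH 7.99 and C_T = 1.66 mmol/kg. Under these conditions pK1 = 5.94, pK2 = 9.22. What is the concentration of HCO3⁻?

α₁ = 1 / (1 + [H⁺]/K1 + K2/[H⁺]) = 1 / (1 + 10^-2.05 + 10^-1.23)
   = 1 / (1 + 0.0089125 + 0.058884) = 1/1.0678 = 0.9365
[HCO3⁻] = α₁ × DIC = 0.9365 × 1.66 = 1.55 mmol/kg

[HCO3⁻] = 1.55 mmol/kg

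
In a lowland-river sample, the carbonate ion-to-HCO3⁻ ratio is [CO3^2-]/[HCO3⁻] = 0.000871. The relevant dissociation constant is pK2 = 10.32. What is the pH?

pH = 7.26

From K2 = [H⁺][CO3^2-]/[HCO3⁻]:  pH = pK2 + log₁₀([CO3^2-]/[HCO3⁻])
log₁₀(0.000871) = -3.060
pH = 10.32 + (-3.060) = 7.26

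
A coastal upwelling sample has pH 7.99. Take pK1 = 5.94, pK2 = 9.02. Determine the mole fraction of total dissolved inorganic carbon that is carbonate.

α₂ = 1 / (1 + [H⁺]/K2 + [H⁺]²/(K1K2)) = 1 / (1 + 10^+1.03 + 10^-1.02)
   = 1 / (1 + 10.715 + 0.095499) = 1/11.811 = 0.08467

α₂ = 0.0847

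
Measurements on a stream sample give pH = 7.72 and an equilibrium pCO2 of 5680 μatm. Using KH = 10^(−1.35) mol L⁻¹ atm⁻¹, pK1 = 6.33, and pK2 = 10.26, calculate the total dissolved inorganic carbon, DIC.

[CO2*] = KH · pCO2 = 10^(−1.35) × 5680×10^-6 = 2.537×10^-4 mol/L
α₀ = 1/(1 + K1/[H⁺] + K1K2/[H⁺]²) = 1/(1 + 10^+1.39 + 10^-1.15) = 0.03904
DIC = [CO2*]/α₀ = 2.537×10^-4 / 0.03904 = 6.50 mmol/L

DIC = 6.50 mmol/L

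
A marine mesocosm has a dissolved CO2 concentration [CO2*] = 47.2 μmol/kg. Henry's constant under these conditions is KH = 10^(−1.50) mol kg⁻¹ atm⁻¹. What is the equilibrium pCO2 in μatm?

pCO2 = 1490 μatm

KH = 10^(−1.50) = 3.162×10^-2 mol kg⁻¹ atm⁻¹
pCO2 = [CO2*]/KH = 47.2×10^-6 / 3.162×10^-2 = 1.49×10^-3 atm = 1490 μatm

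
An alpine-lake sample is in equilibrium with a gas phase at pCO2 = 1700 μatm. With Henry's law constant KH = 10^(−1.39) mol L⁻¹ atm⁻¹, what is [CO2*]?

[CO2*] = 69.3 μmol/L

KH = 10^(−1.39) = 4.074×10^-2 mol L⁻¹ atm⁻¹
[CO2*] = KH · pCO2 = 4.074×10^-2 × 1700×10^-6 atm = 6.93×10^-5 mol/L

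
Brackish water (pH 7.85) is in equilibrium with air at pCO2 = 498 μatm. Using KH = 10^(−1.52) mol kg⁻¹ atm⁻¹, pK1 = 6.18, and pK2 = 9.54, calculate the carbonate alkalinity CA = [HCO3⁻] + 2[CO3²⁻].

CA = 0.732 mmol/kg

[CO2*] = KH · pCO2 = 10^(−1.52) × 498×10^-6 = 1.504×10^-5 mol/kg
α₀ = 1/(1 + K1/[H⁺] + K1K2/[H⁺]²) = 1/(1 + 10^+1.67 + 10^-0.02) = 0.02052
DIC = [CO2*]/α₀ = 1.504×10^-5 / 0.02052 = 0.7328 mmol/kg
CA = (α₁ + 2α₂)·DIC = (0.9599 + 2×0.01960) × 0.7328 = 0.732 mmol/kg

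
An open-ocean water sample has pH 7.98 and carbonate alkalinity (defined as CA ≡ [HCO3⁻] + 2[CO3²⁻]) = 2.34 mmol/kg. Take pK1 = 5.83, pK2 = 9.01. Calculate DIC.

CA = [HCO3⁻] + 2[CO3²⁻] = (α₁ + 2α₂)·DIC
At pH 7.98: [H⁺]/K1 = 10^-2.15 = 0.0070795, K2/[H⁺] = 10^-1.03 = 0.093325
α₁ = 1/(1 + 0.0070795 + 0.093325) = 1/1.1004 = 0.9088; α₂ = α₁·K2/[H⁺] = 0.08481
α₁ + 2α₂ = 1.0784
DIC = CA / (α₁ + 2α₂) = 2.34 / 1.0784 = 2.17 mmol/kg

DIC = 2.17 mmol/kg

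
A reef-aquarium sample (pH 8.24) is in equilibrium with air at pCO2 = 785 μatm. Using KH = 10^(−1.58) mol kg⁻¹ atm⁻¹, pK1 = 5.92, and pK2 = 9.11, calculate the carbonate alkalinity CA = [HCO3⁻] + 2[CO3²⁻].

[CO2*] = KH · pCO2 = 10^(−1.58) × 785×10^-6 = 2.065×10^-5 mol/kg
α₀ = 1/(1 + K1/[H⁺] + K1K2/[H⁺]²) = 1/(1 + 10^+2.32 + 10^+1.45) = 0.004200
DIC = [CO2*]/α₀ = 2.065×10^-5 / 0.004200 = 4.916 mmol/kg
CA = (α₁ + 2α₂)·DIC = (0.8774 + 2×0.1184) × 4.916 = 5.48 mmol/kg

CA = 5.48 mmol/kg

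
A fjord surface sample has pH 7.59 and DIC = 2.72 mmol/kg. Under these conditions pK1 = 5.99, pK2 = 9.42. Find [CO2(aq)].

[CO2*] = 0.0657 mmol/kg

α₀ = 1 / (1 + K1/[H⁺] + K1K2/[H⁺]²) = 1 / (1 + 10^+1.60 + 10^-0.23)
   = 1 / (1 + 39.811 + 0.58884) = 1/41.400 = 0.02415
[CO2*] = α₀ × DIC = 0.02415 × 2.72 = 0.0657 mmol/kg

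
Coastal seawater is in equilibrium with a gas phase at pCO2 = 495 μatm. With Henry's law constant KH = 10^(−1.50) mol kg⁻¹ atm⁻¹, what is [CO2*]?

[CO2*] = 15.7 μmol/kg

KH = 10^(−1.50) = 3.162×10^-2 mol kg⁻¹ atm⁻¹
[CO2*] = KH · pCO2 = 3.162×10^-2 × 495×10^-6 atm = 1.57×10^-5 mol/kg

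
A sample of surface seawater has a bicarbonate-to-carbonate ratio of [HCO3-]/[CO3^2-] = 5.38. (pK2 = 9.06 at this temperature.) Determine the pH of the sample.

From K2 = [H⁺][CO3^2-]/[HCO3-]:  pH = pK2 − log₁₀([HCO3-]/[CO3^2-])
log₁₀(5.38) = +0.731
pH = 9.06 − (+0.731) = 8.33

pH = 8.33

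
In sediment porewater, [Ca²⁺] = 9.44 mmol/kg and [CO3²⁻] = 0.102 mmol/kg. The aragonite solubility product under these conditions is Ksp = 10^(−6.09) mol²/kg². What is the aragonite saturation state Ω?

Ω = 1.18

Ksp = 10^(−6.09) = 8.128×10^-7
Ω = [Ca²⁺][CO3²⁻]/Ksp = (9.44×10^-3)(0.102×10^-3) / 8.128×10^-7 = 1.18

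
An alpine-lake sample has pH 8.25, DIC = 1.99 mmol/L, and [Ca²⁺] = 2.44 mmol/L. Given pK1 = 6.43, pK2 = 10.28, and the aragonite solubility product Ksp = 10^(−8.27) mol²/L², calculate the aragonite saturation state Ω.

Ω = 8.24

α₂ = 1 / (1 + [H⁺]/K2 + [H⁺]²/(K1K2)) = 1 / (1 + 10^+2.03 + 10^+0.21)
   = 1 / (1 + 107.15 + 1.6218) = 1/109.77 = 0.009110
[CO3²⁻] = α₂ × DIC = 0.009110 × 1.99 = 0.01813 mmol/L = 18.13 μmol/L
Ksp = 10^(−8.27) = 5.370×10^-9
Ω = [Ca²⁺][CO3²⁻]/Ksp = (2.44×10^-3)(1.813×10^-5) / 5.370×10^-9 = 8.24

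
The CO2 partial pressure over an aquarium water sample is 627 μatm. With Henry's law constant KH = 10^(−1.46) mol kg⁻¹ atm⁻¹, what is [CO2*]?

[CO2*] = 21.7 μmol/kg

KH = 10^(−1.46) = 3.467×10^-2 mol kg⁻¹ atm⁻¹
[CO2*] = KH · pCO2 = 3.467×10^-2 × 627×10^-6 atm = 2.17×10^-5 mol/kg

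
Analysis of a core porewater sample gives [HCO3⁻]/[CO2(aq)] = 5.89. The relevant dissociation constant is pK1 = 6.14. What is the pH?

From K1 = [H⁺][HCO3⁻]/[CO2(aq)]:  pH = pK1 + log₁₀([HCO3⁻]/[CO2(aq)])
log₁₀(5.89) = +0.770
pH = 6.14 + (+0.770) = 6.91

pH = 6.91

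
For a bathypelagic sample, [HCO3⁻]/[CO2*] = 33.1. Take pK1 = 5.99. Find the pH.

pH = 7.51

From K1 = [H⁺][HCO3⁻]/[CO2*]:  pH = pK1 + log₁₀([HCO3⁻]/[CO2*])
log₁₀(33.1) = +1.520
pH = 5.99 + (+1.520) = 7.51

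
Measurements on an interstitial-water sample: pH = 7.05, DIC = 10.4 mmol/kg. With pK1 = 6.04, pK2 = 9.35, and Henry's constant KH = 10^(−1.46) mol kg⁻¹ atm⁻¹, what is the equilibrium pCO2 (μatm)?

pCO2 = 2.66×10^4 μatm

α₀ = 1 / (1 + K1/[H⁺] + K1K2/[H⁺]²) = 1 / (1 + 10^+1.01 + 10^-1.29)
   = 1 / (1 + 10.233 + 0.051286) = 1/11.284 = 0.08862
[CO2*] = α₀ × DIC = 0.08862 × 10.4 = 0.9216 mmol/kg
pCO2 = [CO2*]/KH = 9.216×10^-4 / 3.467×10^-2 = 2.66×10^4 μatm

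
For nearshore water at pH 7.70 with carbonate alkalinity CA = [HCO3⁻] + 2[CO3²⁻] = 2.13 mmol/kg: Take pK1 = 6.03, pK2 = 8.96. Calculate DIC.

DIC = 2.07 mmol/kg

CA = [HCO3⁻] + 2[CO3²⁻] = (α₁ + 2α₂)·DIC
At pH 7.70: [H⁺]/K1 = 10^-1.67 = 0.021380, K2/[H⁺] = 10^-1.26 = 0.054954
α₁ = 1/(1 + 0.021380 + 0.054954) = 1/1.0763 = 0.9291; α₂ = α₁·K2/[H⁺] = 0.05106
α₁ + 2α₂ = 1.0312
DIC = CA / (α₁ + 2α₂) = 2.13 / 1.0312 = 2.07 mmol/kg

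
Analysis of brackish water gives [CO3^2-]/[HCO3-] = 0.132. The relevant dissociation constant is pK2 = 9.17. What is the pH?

pH = 8.29

From K2 = [H⁺][CO3^2-]/[HCO3-]:  pH = pK2 + log₁₀([CO3^2-]/[HCO3-])
log₁₀(0.132) = -0.879
pH = 9.17 + (-0.879) = 8.29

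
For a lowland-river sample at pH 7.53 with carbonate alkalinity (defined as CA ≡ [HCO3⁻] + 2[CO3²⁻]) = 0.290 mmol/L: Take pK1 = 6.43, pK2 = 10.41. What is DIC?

CA = [HCO3⁻] + 2[CO3²⁻] = (α₁ + 2α₂)·DIC
At pH 7.53: [H⁺]/K1 = 10^-1.10 = 0.079433, K2/[H⁺] = 10^-2.88 = 0.0013183
α₁ = 1/(1 + 0.079433 + 0.0013183) = 1/1.0808 = 0.9253; α₂ = α₁·K2/[H⁺] = 0.001220
α₁ + 2α₂ = 0.9277
DIC = CA / (α₁ + 2α₂) = 0.290 / 0.9277 = 0.313 mmol/L

DIC = 0.313 mmol/L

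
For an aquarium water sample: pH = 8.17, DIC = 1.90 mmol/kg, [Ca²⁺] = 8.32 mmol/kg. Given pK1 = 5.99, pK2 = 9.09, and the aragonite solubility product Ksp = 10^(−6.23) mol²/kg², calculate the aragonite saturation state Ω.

α₂ = 1 / (1 + [H⁺]/K2 + [H⁺]²/(K1K2)) = 1 / (1 + 10^+0.92 + 10^-1.26)
   = 1 / (1 + 8.3176 + 0.054954) = 1/9.3726 = 0.1067
[CO3²⁻] = α₂ × DIC = 0.1067 × 1.90 = 0.2027 mmol/kg
Ksp = 10^(−6.23) = 5.888×10^-7
Ω = [Ca²⁺][CO3²⁻]/Ksp = (8.32×10^-3)(2.027×10^-4) / 5.888×10^-7 = 2.86

Ω = 2.86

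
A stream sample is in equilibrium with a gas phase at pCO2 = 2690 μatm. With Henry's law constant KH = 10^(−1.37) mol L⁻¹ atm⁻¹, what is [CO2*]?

[CO2*] = 115 μmol/L

KH = 10^(−1.37) = 4.266×10^-2 mol L⁻¹ atm⁻¹
[CO2*] = KH · pCO2 = 4.266×10^-2 × 2690×10^-6 atm = 1.15×10^-4 mol/L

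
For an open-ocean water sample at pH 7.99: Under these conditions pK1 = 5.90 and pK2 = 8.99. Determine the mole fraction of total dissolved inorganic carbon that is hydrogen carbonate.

α₁ = 1 / (1 + [H⁺]/K1 + K2/[H⁺]) = 1 / (1 + 10^-2.09 + 10^-1.00)
   = 1 / (1 + 0.0081283 + 0.10000) = 1/1.1081 = 0.9024

α₁ = 0.902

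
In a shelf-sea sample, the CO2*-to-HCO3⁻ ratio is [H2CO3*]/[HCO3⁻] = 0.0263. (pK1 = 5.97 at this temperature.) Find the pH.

From K1 = [H⁺][HCO3⁻]/[H2CO3*]:  pH = pK1 − log₁₀([H2CO3*]/[HCO3⁻])
log₁₀(0.0263) = -1.580
pH = 5.97 − (-1.580) = 7.55

pH = 7.55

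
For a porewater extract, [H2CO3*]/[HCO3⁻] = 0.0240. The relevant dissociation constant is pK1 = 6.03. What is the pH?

From K1 = [H⁺][HCO3⁻]/[H2CO3*]:  pH = pK1 − log₁₀([H2CO3*]/[HCO3⁻])
log₁₀(0.0240) = -1.620
pH = 6.03 − (-1.620) = 7.65

pH = 7.65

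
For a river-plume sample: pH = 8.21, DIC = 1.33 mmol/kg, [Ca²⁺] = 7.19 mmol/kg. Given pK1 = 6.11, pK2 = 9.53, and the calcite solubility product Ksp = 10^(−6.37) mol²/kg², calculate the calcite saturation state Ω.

Ω = 1.02

α₂ = 1 / (1 + [H⁺]/K2 + [H⁺]²/(K1K2)) = 1 / (1 + 10^+1.32 + 10^-0.78)
   = 1 / (1 + 20.893 + 0.16596) = 1/22.059 = 0.04533
[CO3²⁻] = α₂ × DIC = 0.04533 × 1.33 = 0.06029 mmol/kg
Ksp = 10^(−6.37) = 4.266×10^-7
Ω = [Ca²⁺][CO3²⁻]/Ksp = (7.19×10^-3)(6.029×10^-5) / 4.266×10^-7 = 1.02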